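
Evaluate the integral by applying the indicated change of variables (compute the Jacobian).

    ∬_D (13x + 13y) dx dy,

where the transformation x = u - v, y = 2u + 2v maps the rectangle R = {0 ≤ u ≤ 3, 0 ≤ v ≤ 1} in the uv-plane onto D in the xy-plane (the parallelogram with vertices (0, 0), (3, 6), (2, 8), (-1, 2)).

Compute the Jacobian determinant of (x, y) with respect to (u, v):

    ∂(x,y)/∂(u,v) = | 1  -1 | = (1)(2) - (-1)(2) = 4.
                   | 2  2 |

Its absolute value is |J| = 4 (the area scaling factor).

Substituting x = u - v, y = 2u + 2v into the integrand,

    13x + 13y → 39u + 13v,

so the integral becomes

    ∬_R (39u + 13v) · |J| du dv = ∫_0^3 ∫_0^1 (156u + 52v) dv du.

Inner (v): 156u + 26.
Outer (u): 780.

Therefore ∬_D (13x + 13y) dx dy = 780.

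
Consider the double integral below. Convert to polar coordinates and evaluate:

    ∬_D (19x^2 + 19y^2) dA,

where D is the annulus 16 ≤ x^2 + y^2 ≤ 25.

The region D is 4 ≤ r ≤ 5, 0 ≤ θ ≤ 2π in polar coordinates, where x = r cos(θ), y = r sin(θ), and dA = r dr dθ.

Under the substitution, the integrand becomes 19r^2, so

    ∬_D (19x^2 + 19y^2) dA = ∫_{0}^{2π} ∫_{4}^{5} (19r^2) · r dr dθ.

Inner integral (in r): ∫_{4}^{5} (19r^2) · r dr = 7011/4.

Outer integral (in θ): ∫_{0}^{2π} (7011/4) dθ = 7011π/2.

Therefore ∬_D (19x^2 + 19y^2) dA = 7011π/2.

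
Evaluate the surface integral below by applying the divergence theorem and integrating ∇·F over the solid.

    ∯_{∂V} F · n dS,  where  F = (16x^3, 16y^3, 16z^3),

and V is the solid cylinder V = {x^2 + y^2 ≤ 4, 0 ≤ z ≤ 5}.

By the divergence theorem,

    ∯_{∂V} F · n dS = ∭_V (∇ · F) dV.

Compute the divergence:
    ∇ · F = ∂F_x/∂x + ∂F_y/∂y + ∂F_z/∂z = 48x^2 + 48y^2 + 48z^2.

In cylindrical coordinates, x = r cos(θ), y = r sin(θ), z = z, dV = r dr dθ dz, with 0 ≤ r ≤ 2, 0 ≤ θ ≤ 2π, 0 ≤ z ≤ 5.

The integrand, after substitution and multiplying by the volume element, becomes (48r^2 + 48z^2) · r, so

    ∭_V (∇·F) dV = ∫_0^{2π} ∫_0^{2} ∫_0^{5} (48r^2 + 48z^2) · r dz dr dθ.

Inner (z from 0 to 5): 240r^3 + 2000r.
Middle (r from 0 to 2): 4960.
Outer (θ from 0 to 2π): 9920π.

Therefore ∯_{∂V} F · n dS = 9920π.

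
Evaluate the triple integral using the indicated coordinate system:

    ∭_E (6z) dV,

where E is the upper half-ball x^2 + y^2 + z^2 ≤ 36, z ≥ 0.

In spherical coordinates, x = ρ sin(φ) cos(θ), y = ρ sin(φ) sin(θ), z = ρ cos(φ), and dV = ρ^2 sin(φ) dρ dφ dθ.

The integrand becomes 6ρ cos(φ), so

    ∭_E (6z) dV = ∫_{0}^{2π} ∫_{0}^{π/2} ∫_{0}^{6} (6ρ cos(φ)) · ρ^2 sin(φ) dρ dφ dθ.

Inner (ρ): 972sin(2φ).
Middle (φ): 972.
Outer (θ): 1944π.

Therefore the triple integral equals 1944π.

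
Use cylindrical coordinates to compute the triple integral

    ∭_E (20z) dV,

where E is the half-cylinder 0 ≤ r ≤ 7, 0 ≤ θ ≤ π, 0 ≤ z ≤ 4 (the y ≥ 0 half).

In cylindrical coordinates, x = r cos(θ), y = r sin(θ), z = z, and dV = r dr dθ dz.

The integrand becomes 20z, so

    ∭_E (20z) dV = ∫_{0}^{π} ∫_{0}^{7} ∫_{0}^{4} (20z) · r dz dr dθ.

Inner (z): 160r.
Middle (r from 0 to 7): 3920.
Outer (θ): 3920π.

Therefore the triple integral equals 3920π.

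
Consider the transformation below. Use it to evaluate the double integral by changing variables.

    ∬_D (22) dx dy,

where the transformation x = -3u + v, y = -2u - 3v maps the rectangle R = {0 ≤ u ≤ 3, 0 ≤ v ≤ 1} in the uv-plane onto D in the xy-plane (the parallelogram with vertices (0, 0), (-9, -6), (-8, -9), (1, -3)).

Compute the Jacobian determinant of (x, y) with respect to (u, v):

    ∂(x,y)/∂(u,v) = | -3  1 | = (-3)(-3) - (1)(-2) = 11.
                   | -2  -3 |

Its absolute value is |J| = 11 (the area scaling factor).

Substituting x = -3u + v, y = -2u - 3v into the integrand,

    22 → 22,

so the integral becomes

    ∬_R (22) · |J| du dv = ∫_0^3 ∫_0^1 (242) dv du.

Inner (v): 242.
Outer (u): 726.

Therefore ∬_D (22) dx dy = 726.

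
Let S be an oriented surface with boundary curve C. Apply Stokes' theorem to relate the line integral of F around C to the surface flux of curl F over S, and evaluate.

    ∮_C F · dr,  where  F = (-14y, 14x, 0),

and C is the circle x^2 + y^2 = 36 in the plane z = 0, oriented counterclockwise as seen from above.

Let S be the flat disk x^2 + y^2 ≤ 36 in the plane z = 0, with upward unit normal n̂ = ẑ. By Stokes' theorem,

    ∮_C F · dr = ∬_S (∇ × F) · n̂ dS = ∬_D (curl F)_z dA,

where D is the disk x^2 + y^2 ≤ 36.

Compute the curl of F = (-14y, 14x, 0):
    (∇ × F)_x = ∂F_z/∂y - ∂F_y/∂z = 0,
    (∇ × F)_y = ∂F_x/∂z - ∂F_z/∂x = 0,
    (∇ × F)_z = ∂F_y/∂x - ∂F_x/∂y = 28.

On z = 0, (curl F)_z = 28.

Convert to polar (x = r cos θ, y = r sin θ, dA = r dr dθ); the integrand becomes 28, so

    ∬_D (curl F)_z dA = ∫_0^{2π} ∫_0^{6} (28) · r dr dθ.

Inner (r from 0 to 6): 504.
Outer (θ from 0 to 2π): 1008π.

Therefore ∮_C F · dr = 1008π.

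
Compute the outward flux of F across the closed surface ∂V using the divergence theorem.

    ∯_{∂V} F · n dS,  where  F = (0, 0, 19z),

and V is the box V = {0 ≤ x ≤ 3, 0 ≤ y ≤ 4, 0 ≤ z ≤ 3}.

By the divergence theorem,

    ∯_{∂V} F · n dS = ∭_V (∇ · F) dV.

Compute the divergence:
    ∇ · F = ∂F_x/∂x + ∂F_y/∂y + ∂F_z/∂z = 0 + 0 + 19 = 19.

V is a rectangular box, so dV = dx dy dz with 0 ≤ x ≤ 3, 0 ≤ y ≤ 4, 0 ≤ z ≤ 3.

Integrate (19) over V as an iterated integral:

    ∭_V (∇·F) dV = ∫_0^{3} ∫_0^{4} ∫_0^{3} (19) dz dy dx.

Inner (z from 0 to 3): 57.
Middle (y from 0 to 4): 228.
Outer (x from 0 to 3): 684.

Therefore ∯_{∂V} F · n dS = 684.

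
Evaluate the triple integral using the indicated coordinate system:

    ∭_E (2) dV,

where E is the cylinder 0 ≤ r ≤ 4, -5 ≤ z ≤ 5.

In cylindrical coordinates, x = r cos(θ), y = r sin(θ), z = z, and dV = r dr dθ dz.

The integrand becomes 2, so

    ∭_E (2) dV = ∫_{0}^{2π} ∫_{0}^{4} ∫_{-5}^{5} (2) · r dz dr dθ.

Inner (z): 20r.
Middle (r from 0 to 4): 160.
Outer (θ): 320π.

Therefore the triple integral equals 320π.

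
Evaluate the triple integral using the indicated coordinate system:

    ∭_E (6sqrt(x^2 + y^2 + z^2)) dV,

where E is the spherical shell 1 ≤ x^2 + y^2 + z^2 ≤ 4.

In spherical coordinates, x = ρ sin(φ) cos(θ), y = ρ sin(φ) sin(θ), z = ρ cos(φ), and dV = ρ^2 sin(φ) dρ dφ dθ.

The integrand becomes 6ρ, so

    ∭_E (6sqrt(x^2 + y^2 + z^2)) dV = ∫_{0}^{2π} ∫_{0}^{π} ∫_{1}^{2} (6ρ) · ρ^2 sin(φ) dρ dφ dθ.

Inner (ρ): 45sin(φ)/2.
Middle (φ): 45.
Outer (θ): 90π.

Therefore the triple integral equals 90π.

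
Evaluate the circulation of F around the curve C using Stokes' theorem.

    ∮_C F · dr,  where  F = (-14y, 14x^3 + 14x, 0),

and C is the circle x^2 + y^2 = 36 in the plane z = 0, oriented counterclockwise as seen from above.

Let S be the flat disk x^2 + y^2 ≤ 36 in the plane z = 0, with upward unit normal n̂ = ẑ. By Stokes' theorem,

    ∮_C F · dr = ∬_S (∇ × F) · n̂ dS = ∬_D (curl F)_z dA,

where D is the disk x^2 + y^2 ≤ 36.

Compute the curl of F = (-14y, 14x^3 + 14x, 0):
    (∇ × F)_x = ∂F_z/∂y - ∂F_y/∂z = 0,
    (∇ × F)_y = ∂F_x/∂z - ∂F_z/∂x = 0,
    (∇ × F)_z = ∂F_y/∂x - ∂F_x/∂y = 42x^2 + 28.

On z = 0, (curl F)_z = 42x^2 + 28.

Convert to polar (x = r cos θ, y = r sin θ, dA = r dr dθ); the integrand becomes 42r^2cos(θ)^2 + 28, so

    ∬_D (curl F)_z dA = ∫_0^{2π} ∫_0^{6} (42r^2cos(θ)^2 + 28) · r dr dθ.

Inner (r from 0 to 6): 13608cos(θ)^2 + 504.
Outer (θ from 0 to 2π): 14616π.

Therefore ∮_C F · dr = 14616π.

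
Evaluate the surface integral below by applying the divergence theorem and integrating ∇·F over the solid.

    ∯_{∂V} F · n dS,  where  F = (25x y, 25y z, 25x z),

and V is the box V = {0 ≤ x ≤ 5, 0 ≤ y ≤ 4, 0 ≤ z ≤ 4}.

By the divergence theorem,

    ∯_{∂V} F · n dS = ∭_V (∇ · F) dV.

Compute the divergence:
    ∇ · F = ∂F_x/∂x + ∂F_y/∂y + ∂F_z/∂z = 25y + 25z + 25x = 25x + 25y + 25z.

V is a rectangular box, so dV = dx dy dz with 0 ≤ x ≤ 5, 0 ≤ y ≤ 4, 0 ≤ z ≤ 4.

Integrate (25x + 25y + 25z) over V as an iterated integral:

    ∭_V (∇·F) dV = ∫_0^{5} ∫_0^{4} ∫_0^{4} (25x + 25y + 25z) dz dy dx.

Inner (z from 0 to 4): 100x + 100y + 200.
Middle (y from 0 to 4): 400x + 1600.
Outer (x from 0 to 5): 13000.

Therefore ∯_{∂V} F · n dS = 13000.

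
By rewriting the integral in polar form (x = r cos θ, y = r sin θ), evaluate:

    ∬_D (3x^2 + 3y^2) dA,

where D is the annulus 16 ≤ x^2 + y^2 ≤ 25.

The region D is 4 ≤ r ≤ 5, 0 ≤ θ ≤ 2π in polar coordinates, where x = r cos(θ), y = r sin(θ), and dA = r dr dθ.

Under the substitution, the integrand becomes 3r^2, so

    ∬_D (3x^2 + 3y^2) dA = ∫_{0}^{2π} ∫_{4}^{5} (3r^2) · r dr dθ.

Inner integral (in r): ∫_{4}^{5} (3r^2) · r dr = 1107/4.

Outer integral (in θ): ∫_{0}^{2π} (1107/4) dθ = 1107π/2.

Therefore ∬_D (3x^2 + 3y^2) dA = 1107π/2.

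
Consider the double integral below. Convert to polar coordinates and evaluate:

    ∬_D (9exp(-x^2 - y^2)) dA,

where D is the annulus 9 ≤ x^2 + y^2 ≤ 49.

The region D is 3 ≤ r ≤ 7, 0 ≤ θ ≤ 2π in polar coordinates, where x = r cos(θ), y = r sin(θ), and dA = r dr dθ.

Under the substitution, the integrand becomes 9exp(-r^2), so

    ∬_D (9exp(-x^2 - y^2)) dA = ∫_{0}^{2π} ∫_{3}^{7} (9exp(-r^2)) · r dr dθ.

Inner integral (in r): ∫_{3}^{7} (9exp(-r^2)) · r dr = -(9 - 9exp(40))exp(-49)/2.

Outer integral (in θ): ∫_{0}^{2π} (-(9 - 9exp(40))exp(-49)/2) dθ = -9π (1 - exp(40))exp(-49).

Therefore ∬_D (9exp(-x^2 - y^2)) dA = -9π (1 - exp(40))exp(-49).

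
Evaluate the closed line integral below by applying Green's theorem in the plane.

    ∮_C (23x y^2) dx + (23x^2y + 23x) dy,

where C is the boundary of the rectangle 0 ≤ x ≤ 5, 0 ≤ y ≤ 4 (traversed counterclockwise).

Green's theorem converts the closed line integral into a double integral over the enclosed region D:

    ∮_C P dx + Q dy = ∬_D (∂Q/∂x - ∂P/∂y) dA.

Here P = 23x y^2, Q = 23x^2y + 23x, so

    ∂Q/∂x = 46x y + 23,    ∂P/∂y = 46x y,
    ∂Q/∂x - ∂P/∂y = 23.

D is the region 0 ≤ x ≤ 5, 0 ≤ y ≤ 4. Evaluating the double integral:

    ∬_D (23) dA = ∫_0^{5} ∫_0^{4} (23) dy dx.

Inner (y from 0 to 4): 92.
Outer (x from 0 to 5): 460.

Therefore ∮_C P dx + Q dy = 460.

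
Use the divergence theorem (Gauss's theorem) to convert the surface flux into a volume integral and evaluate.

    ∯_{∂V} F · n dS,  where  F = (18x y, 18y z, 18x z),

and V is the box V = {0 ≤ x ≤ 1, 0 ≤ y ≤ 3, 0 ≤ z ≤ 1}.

By the divergence theorem,

    ∯_{∂V} F · n dS = ∭_V (∇ · F) dV.

Compute the divergence:
    ∇ · F = ∂F_x/∂x + ∂F_y/∂y + ∂F_z/∂z = 18y + 18z + 18x = 18x + 18y + 18z.

V is a rectangular box, so dV = dx dy dz with 0 ≤ x ≤ 1, 0 ≤ y ≤ 3, 0 ≤ z ≤ 1.

Integrate (18x + 18y + 18z) over V as an iterated integral:

    ∭_V (∇·F) dV = ∫_0^{1} ∫_0^{3} ∫_0^{1} (18x + 18y + 18z) dz dy dx.

Inner (z from 0 to 1): 18x + 18y + 9.
Middle (y from 0 to 3): 54x + 108.
Outer (x from 0 to 1): 135.

Therefore ∯_{∂V} F · n dS = 135.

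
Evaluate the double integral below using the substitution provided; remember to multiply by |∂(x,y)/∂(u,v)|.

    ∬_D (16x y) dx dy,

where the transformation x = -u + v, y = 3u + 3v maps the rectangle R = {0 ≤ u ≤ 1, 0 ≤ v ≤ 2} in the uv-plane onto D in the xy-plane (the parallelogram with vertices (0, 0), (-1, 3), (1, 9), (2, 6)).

Compute the Jacobian determinant of (x, y) with respect to (u, v):

    ∂(x,y)/∂(u,v) = | -1  1 | = (-1)(3) - (1)(3) = -6.
                   | 3  3 |

Its absolute value is |J| = 6 (the area scaling factor).

Substituting x = -u + v, y = 3u + 3v into the integrand,

    16x y → -48u^2 + 48v^2,

so the integral becomes

    ∬_R (-48u^2 + 48v^2) · |J| du dv = ∫_0^1 ∫_0^2 (-288u^2 + 288v^2) dv du.

Inner (v): 768 - 576u^2.
Outer (u): 576.

Therefore ∬_D (16x y) dx dy = 576.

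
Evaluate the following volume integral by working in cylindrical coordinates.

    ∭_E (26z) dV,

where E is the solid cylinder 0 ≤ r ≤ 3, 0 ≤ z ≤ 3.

In cylindrical coordinates, x = r cos(θ), y = r sin(θ), z = z, and dV = r dr dθ dz.

The integrand becomes 26z, so

    ∭_E (26z) dV = ∫_{0}^{2π} ∫_{0}^{3} ∫_{0}^{3} (26z) · r dz dr dθ.

Inner (z): 117r.
Middle (r from 0 to 3): 1053/2.
Outer (θ): 1053π.

Therefore the triple integral equals 1053π.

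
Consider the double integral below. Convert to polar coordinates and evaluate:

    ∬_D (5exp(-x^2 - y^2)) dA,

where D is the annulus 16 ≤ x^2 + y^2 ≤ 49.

The region D is 4 ≤ r ≤ 7, 0 ≤ θ ≤ 2π in polar coordinates, where x = r cos(θ), y = r sin(θ), and dA = r dr dθ.

Under the substitution, the integrand becomes 5exp(-r^2), so

    ∬_D (5exp(-x^2 - y^2)) dA = ∫_{0}^{2π} ∫_{4}^{7} (5exp(-r^2)) · r dr dθ.

Inner integral (in r): ∫_{4}^{7} (5exp(-r^2)) · r dr = -(5 - 5exp(33))exp(-49)/2.

Outer integral (in θ): ∫_{0}^{2π} (-(5 - 5exp(33))exp(-49)/2) dθ = -5π (1 - exp(33))exp(-49).

Therefore ∬_D (5exp(-x^2 - y^2)) dA = -5π (1 - exp(33))exp(-49).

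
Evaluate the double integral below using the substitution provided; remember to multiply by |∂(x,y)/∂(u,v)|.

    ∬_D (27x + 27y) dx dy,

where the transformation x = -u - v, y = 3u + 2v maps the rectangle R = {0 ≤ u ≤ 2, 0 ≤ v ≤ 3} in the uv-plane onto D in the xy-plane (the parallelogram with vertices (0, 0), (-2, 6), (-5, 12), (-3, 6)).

Compute the Jacobian determinant of (x, y) with respect to (u, v):

    ∂(x,y)/∂(u,v) = | -1  -1 | = (-1)(2) - (-1)(3) = 1.
                   | 3  2 |

Its absolute value is |J| = 1 (the area scaling factor).

Substituting x = -u - v, y = 3u + 2v into the integrand,

    27x + 27y → 54u + 27v,

so the integral becomes

    ∬_R (54u + 27v) · |J| du dv = ∫_0^2 ∫_0^3 (54u + 27v) dv du.

Inner (v): 162u + 243/2.
Outer (u): 567.

Therefore ∬_D (27x + 27y) dx dy = 567.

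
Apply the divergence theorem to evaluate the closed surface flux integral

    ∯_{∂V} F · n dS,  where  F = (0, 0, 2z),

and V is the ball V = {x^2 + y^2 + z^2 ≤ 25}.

By the divergence theorem,

    ∯_{∂V} F · n dS = ∭_V (∇ · F) dV.

Compute the divergence:
    ∇ · F = ∂F_x/∂x + ∂F_y/∂y + ∂F_z/∂z = 0 + 0 + 2 = 2.

In spherical coordinates, x = ρ sin(φ) cos(θ), y = ρ sin(φ) sin(θ), z = ρ cos(φ), dV = ρ^2 sin(φ) dρ dφ dθ, with 0 ≤ ρ ≤ 5, 0 ≤ φ ≤ π, 0 ≤ θ ≤ 2π.

The integrand, after substitution and multiplying by the volume element, becomes (2) · ρ^2 sin(φ), so

    ∭_V (∇·F) dV = ∫_0^{2π} ∫_0^{π} ∫_0^{5} (2) · ρ^2 sin(φ) dρ dφ dθ.

Inner (ρ from 0 to 5): 250sin(φ)/3.
Middle (φ from 0 to π): 500/3.
Outer (θ from 0 to 2π): 1000π/3.

Therefore ∯_{∂V} F · n dS = 1000π/3.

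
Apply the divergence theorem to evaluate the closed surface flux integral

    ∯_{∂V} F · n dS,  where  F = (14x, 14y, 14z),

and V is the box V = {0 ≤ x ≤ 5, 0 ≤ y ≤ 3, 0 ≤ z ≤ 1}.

By the divergence theorem,

    ∯_{∂V} F · n dS = ∭_V (∇ · F) dV.

Compute the divergence:
    ∇ · F = ∂F_x/∂x + ∂F_y/∂y + ∂F_z/∂z = 14 + 14 + 14 = 42.

V is a rectangular box, so dV = dx dy dz with 0 ≤ x ≤ 5, 0 ≤ y ≤ 3, 0 ≤ z ≤ 1.

Integrate (42) over V as an iterated integral:

    ∭_V (∇·F) dV = ∫_0^{5} ∫_0^{3} ∫_0^{1} (42) dz dy dx.

Inner (z from 0 to 1): 42.
Middle (y from 0 to 3): 126.
Outer (x from 0 to 5): 630.

Therefore ∯_{∂V} F · n dS = 630.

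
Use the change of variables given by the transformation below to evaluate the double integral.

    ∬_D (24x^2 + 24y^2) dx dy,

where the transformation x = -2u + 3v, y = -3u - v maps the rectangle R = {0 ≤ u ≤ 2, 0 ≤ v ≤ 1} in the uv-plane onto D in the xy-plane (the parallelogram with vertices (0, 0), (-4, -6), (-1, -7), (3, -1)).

Compute the Jacobian determinant of (x, y) with respect to (u, v):

    ∂(x,y)/∂(u,v) = | -2  3 | = (-2)(-1) - (3)(-3) = 11.
                   | -3  -1 |

Its absolute value is |J| = 11 (the area scaling factor).

Substituting x = -2u + 3v, y = -3u - v into the integrand,

    24x^2 + 24y^2 → 312u^2 - 144u v + 240v^2,

so the integral becomes

    ∬_R (312u^2 - 144u v + 240v^2) · |J| du dv = ∫_0^2 ∫_0^1 (3432u^2 - 1584u v + 2640v^2) dv du.

Inner (v): 3432u^2 - 792u + 880.
Outer (u): 9328.

Therefore ∬_D (24x^2 + 24y^2) dx dy = 9328.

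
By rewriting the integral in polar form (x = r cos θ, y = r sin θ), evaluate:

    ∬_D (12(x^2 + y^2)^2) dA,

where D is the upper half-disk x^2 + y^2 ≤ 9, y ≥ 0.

The region D is 0 ≤ r ≤ 3, 0 ≤ θ ≤ π in polar coordinates, where x = r cos(θ), y = r sin(θ), and dA = r dr dθ.

Under the substitution, the integrand becomes 12r^4, so

    ∬_D (12(x^2 + y^2)^2) dA = ∫_{0}^{π} ∫_{0}^{3} (12r^4) · r dr dθ.

Inner integral (in r): ∫_{0}^{3} (12r^4) · r dr = 1458.

Outer integral (in θ): ∫_{0}^{π} (1458) dθ = 1458π.

Therefore ∬_D (12(x^2 + y^2)^2) dA = 1458π.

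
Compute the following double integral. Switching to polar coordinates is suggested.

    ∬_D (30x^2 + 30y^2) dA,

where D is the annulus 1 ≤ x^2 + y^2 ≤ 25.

The region D is 1 ≤ r ≤ 5, 0 ≤ θ ≤ 2π in polar coordinates, where x = r cos(θ), y = r sin(θ), and dA = r dr dθ.

Under the substitution, the integrand becomes 30r^2, so

    ∬_D (30x^2 + 30y^2) dA = ∫_{0}^{2π} ∫_{1}^{5} (30r^2) · r dr dθ.

Inner integral (in r): ∫_{1}^{5} (30r^2) · r dr = 4680.

Outer integral (in θ): ∫_{0}^{2π} (4680) dθ = 9360π.

Therefore ∬_D (30x^2 + 30y^2) dA = 9360π.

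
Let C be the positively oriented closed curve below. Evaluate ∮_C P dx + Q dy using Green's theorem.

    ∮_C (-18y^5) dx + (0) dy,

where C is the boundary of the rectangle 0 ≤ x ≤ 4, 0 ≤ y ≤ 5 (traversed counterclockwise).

Green's theorem converts the closed line integral into a double integral over the enclosed region D:

    ∮_C P dx + Q dy = ∬_D (∂Q/∂x - ∂P/∂y) dA.

Here P = -18y^5, Q = 0, so

    ∂Q/∂x = 0,    ∂P/∂y = -90y^4,
    ∂Q/∂x - ∂P/∂y = 90y^4.

D is the region 0 ≤ x ≤ 4, 0 ≤ y ≤ 5. Evaluating the double integral:

    ∬_D (90y^4) dA = ∫_0^{4} ∫_0^{5} (90y^4) dy dx.

Inner (y from 0 to 5): 56250.
Outer (x from 0 to 4): 225000.

Therefore ∮_C P dx + Q dy = 225000.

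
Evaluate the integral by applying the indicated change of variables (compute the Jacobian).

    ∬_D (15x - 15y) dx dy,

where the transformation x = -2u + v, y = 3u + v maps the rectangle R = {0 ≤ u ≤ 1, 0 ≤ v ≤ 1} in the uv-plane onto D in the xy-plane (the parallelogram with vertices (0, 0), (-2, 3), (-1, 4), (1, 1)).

Compute the Jacobian determinant of (x, y) with respect to (u, v):

    ∂(x,y)/∂(u,v) = | -2  1 | = (-2)(1) - (1)(3) = -5.
                   | 3  1 |

Its absolute value is |J| = 5 (the area scaling factor).

Substituting x = -2u + v, y = 3u + v into the integrand,

    15x - 15y → -75u,

so the integral becomes

    ∬_R (-75u) · |J| du dv = ∫_0^1 ∫_0^1 (-375u) dv du.

Inner (v): -375u.
Outer (u): -375/2.

Therefore ∬_D (15x - 15y) dx dy = -375/2.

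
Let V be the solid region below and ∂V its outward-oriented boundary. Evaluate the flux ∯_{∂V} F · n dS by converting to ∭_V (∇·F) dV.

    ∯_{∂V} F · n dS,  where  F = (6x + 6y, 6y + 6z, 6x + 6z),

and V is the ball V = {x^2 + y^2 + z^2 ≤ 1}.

By the divergence theorem,

    ∯_{∂V} F · n dS = ∭_V (∇ · F) dV.

Compute the divergence:
    ∇ · F = ∂F_x/∂x + ∂F_y/∂y + ∂F_z/∂z = 6 + 6 + 6 = 18.

In spherical coordinates, x = ρ sin(φ) cos(θ), y = ρ sin(φ) sin(θ), z = ρ cos(φ), dV = ρ^2 sin(φ) dρ dφ dθ, with 0 ≤ ρ ≤ 1, 0 ≤ φ ≤ π, 0 ≤ θ ≤ 2π.

The integrand, after substitution and multiplying by the volume element, becomes (18) · ρ^2 sin(φ), so

    ∭_V (∇·F) dV = ∫_0^{2π} ∫_0^{π} ∫_0^{1} (18) · ρ^2 sin(φ) dρ dφ dθ.

Inner (ρ from 0 to 1): 6sin(φ).
Middle (φ from 0 to π): 12.
Outer (θ from 0 to 2π): 24π.

Therefore ∯_{∂V} F · n dS = 24π.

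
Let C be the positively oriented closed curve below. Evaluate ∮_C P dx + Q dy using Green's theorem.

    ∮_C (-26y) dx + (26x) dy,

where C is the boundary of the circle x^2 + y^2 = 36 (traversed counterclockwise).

Green's theorem converts the closed line integral into a double integral over the enclosed region D:

    ∮_C P dx + Q dy = ∬_D (∂Q/∂x - ∂P/∂y) dA.

Here P = -26y, Q = 26x, so

    ∂Q/∂x = 26,    ∂P/∂y = -26,
    ∂Q/∂x - ∂P/∂y = 52.

D is the region x^2 + y^2 ≤ 36. Evaluating the double integral:

In polar coordinates (x = r cos θ, y = r sin θ, dA = r dr dθ) the integrand becomes 52, so

    ∬_D (52) dA = ∫_0^{2π} ∫_0^{6} (52) · r dr dθ.

Inner (r from 0 to 6): 936.
Outer (θ from 0 to 2π): 1872π.

Therefore ∮_C P dx + Q dy = 1872π.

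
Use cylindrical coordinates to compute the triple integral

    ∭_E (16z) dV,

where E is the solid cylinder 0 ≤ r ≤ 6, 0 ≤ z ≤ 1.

In cylindrical coordinates, x = r cos(θ), y = r sin(θ), z = z, and dV = r dr dθ dz.

The integrand becomes 16z, so

    ∭_E (16z) dV = ∫_{0}^{2π} ∫_{0}^{6} ∫_{0}^{1} (16z) · r dz dr dθ.

Inner (z): 8r.
Middle (r from 0 to 6): 144.
Outer (θ): 288π.

Therefore the triple integral equals 288π.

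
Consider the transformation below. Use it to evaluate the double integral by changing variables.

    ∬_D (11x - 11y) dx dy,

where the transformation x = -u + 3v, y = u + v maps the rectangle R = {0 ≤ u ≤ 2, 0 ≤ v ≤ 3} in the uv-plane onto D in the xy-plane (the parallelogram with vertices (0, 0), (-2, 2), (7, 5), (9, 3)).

Compute the Jacobian determinant of (x, y) with respect to (u, v):

    ∂(x,y)/∂(u,v) = | -1  3 | = (-1)(1) - (3)(1) = -4.
                   | 1  1 |

Its absolute value is |J| = 4 (the area scaling factor).

Substituting x = -u + 3v, y = u + v into the integrand,

    11x - 11y → -22u + 22v,

so the integral becomes

    ∬_R (-22u + 22v) · |J| du dv = ∫_0^2 ∫_0^3 (-88u + 88v) dv du.

Inner (v): 396 - 264u.
Outer (u): 264.

Therefore ∬_D (11x - 11y) dx dy = 264.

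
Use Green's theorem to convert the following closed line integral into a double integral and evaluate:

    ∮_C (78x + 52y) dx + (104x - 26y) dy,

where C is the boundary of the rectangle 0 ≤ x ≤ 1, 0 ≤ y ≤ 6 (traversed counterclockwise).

Green's theorem converts the closed line integral into a double integral over the enclosed region D:

    ∮_C P dx + Q dy = ∬_D (∂Q/∂x - ∂P/∂y) dA.

Here P = 78x + 52y, Q = 104x - 26y, so

    ∂Q/∂x = 104,    ∂P/∂y = 52,
    ∂Q/∂x - ∂P/∂y = 52.

D is the region 0 ≤ x ≤ 1, 0 ≤ y ≤ 6. Evaluating the double integral:

    ∬_D (52) dA = ∫_0^{1} ∫_0^{6} (52) dy dx.

Inner (y from 0 to 6): 312.
Outer (x from 0 to 1): 312.

Therefore ∮_C P dx + Q dy = 312.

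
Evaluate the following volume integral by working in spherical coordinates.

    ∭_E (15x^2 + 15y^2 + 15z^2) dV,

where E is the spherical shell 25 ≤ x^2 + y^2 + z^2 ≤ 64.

In spherical coordinates, x = ρ sin(φ) cos(θ), y = ρ sin(φ) sin(θ), z = ρ cos(φ), and dV = ρ^2 sin(φ) dρ dφ dθ.

The integrand becomes 15ρ^2, so

    ∭_E (15x^2 + 15y^2 + 15z^2) dV = ∫_{0}^{2π} ∫_{0}^{π} ∫_{5}^{8} (15ρ^2) · ρ^2 sin(φ) dρ dφ dθ.

Inner (ρ): 88929sin(φ).
Middle (φ): 177858.
Outer (θ): 355716π.

Therefore the triple integral equals 355716π.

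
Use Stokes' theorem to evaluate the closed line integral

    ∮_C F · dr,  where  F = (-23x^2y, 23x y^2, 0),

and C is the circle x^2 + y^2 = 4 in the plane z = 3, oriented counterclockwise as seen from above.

Let S be the flat disk x^2 + y^2 ≤ 4 in the plane z = 3, with upward unit normal n̂ = ẑ. By Stokes' theorem,

    ∮_C F · dr = ∬_S (∇ × F) · n̂ dS = ∬_D (curl F)_z dA,

where D is the disk x^2 + y^2 ≤ 4.

Compute the curl of F = (-23x^2y, 23x y^2, 0):
    (∇ × F)_x = ∂F_z/∂y - ∂F_y/∂z = 0,
    (∇ × F)_y = ∂F_x/∂z - ∂F_z/∂x = 0,
    (∇ × F)_z = ∂F_y/∂x - ∂F_x/∂y = 23x^2 + 23y^2.

On z = 3, (curl F)_z = 23x^2 + 23y^2.

Convert to polar (x = r cos θ, y = r sin θ, dA = r dr dθ); the integrand becomes 23r^2, so

    ∬_D (curl F)_z dA = ∫_0^{2π} ∫_0^{2} (23r^2) · r dr dθ.

Inner (r from 0 to 2): 92.
Outer (θ from 0 to 2π): 184π.

Therefore ∮_C F · dr = 184π.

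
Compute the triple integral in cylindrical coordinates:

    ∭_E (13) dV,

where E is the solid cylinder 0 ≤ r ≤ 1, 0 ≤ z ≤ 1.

In cylindrical coordinates, x = r cos(θ), y = r sin(θ), z = z, and dV = r dr dθ dz.

The integrand becomes 13, so

    ∭_E (13) dV = ∫_{0}^{2π} ∫_{0}^{1} ∫_{0}^{1} (13) · r dz dr dθ.

Inner (z): 13r.
Middle (r from 0 to 1): 13/2.
Outer (θ): 13π.

Therefore the triple integral equals 13π.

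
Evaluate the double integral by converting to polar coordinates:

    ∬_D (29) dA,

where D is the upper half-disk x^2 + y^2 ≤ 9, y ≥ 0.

The region D is 0 ≤ r ≤ 3, 0 ≤ θ ≤ π in polar coordinates, where x = r cos(θ), y = r sin(θ), and dA = r dr dθ.

Under the substitution, the integrand becomes 29, so

    ∬_D (29) dA = ∫_{0}^{π} ∫_{0}^{3} (29) · r dr dθ.

Inner integral (in r): ∫_{0}^{3} (29) · r dr = 261/2.

Outer integral (in θ): ∫_{0}^{π} (261/2) dθ = 261π/2.

Therefore ∬_D (29) dA = 261π/2.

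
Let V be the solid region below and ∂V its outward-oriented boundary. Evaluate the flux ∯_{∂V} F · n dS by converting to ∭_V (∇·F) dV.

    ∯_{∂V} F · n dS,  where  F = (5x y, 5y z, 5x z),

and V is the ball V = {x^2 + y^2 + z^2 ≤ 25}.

By the divergence theorem,

    ∯_{∂V} F · n dS = ∭_V (∇ · F) dV.

Compute the divergence:
    ∇ · F = ∂F_x/∂x + ∂F_y/∂y + ∂F_z/∂z = 5y + 5z + 5x = 5x + 5y + 5z.

In spherical coordinates, x = ρ sin(φ) cos(θ), y = ρ sin(φ) sin(θ), z = ρ cos(φ), dV = ρ^2 sin(φ) dρ dφ dθ, with 0 ≤ ρ ≤ 5, 0 ≤ φ ≤ π, 0 ≤ θ ≤ 2π.

The integrand, after substitution and multiplying by the volume element, becomes (5ρ (sqrt(2)sin(φ)sin(θ + π/4) + cos(φ))) · ρ^2 sin(φ), so

    ∭_V (∇·F) dV = ∫_0^{2π} ∫_0^{π} ∫_0^{5} (5ρ (sqrt(2)sin(φ)sin(θ + π/4) + cos(φ))) · ρ^2 sin(φ) dρ dφ dθ.

Inner (ρ from 0 to 5): 3125(sqrt(2)sin(φ)sin(θ + π/4) + cos(φ))sin(φ)/4.
Middle (φ from 0 to π): 3125sqrt(2)π sin(θ + π/4)/8.
Outer (θ from 0 to 2π): 0.

Therefore ∯_{∂V} F · n dS = 0.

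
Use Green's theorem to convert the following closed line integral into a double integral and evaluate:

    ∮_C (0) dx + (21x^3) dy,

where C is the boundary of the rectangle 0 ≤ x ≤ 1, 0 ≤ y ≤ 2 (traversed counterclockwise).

Green's theorem converts the closed line integral into a double integral over the enclosed region D:

    ∮_C P dx + Q dy = ∬_D (∂Q/∂x - ∂P/∂y) dA.

Here P = 0, Q = 21x^3, so

    ∂Q/∂x = 63x^2,    ∂P/∂y = 0,
    ∂Q/∂x - ∂P/∂y = 63x^2.

D is the region 0 ≤ x ≤ 1, 0 ≤ y ≤ 2. Evaluating the double integral:

    ∬_D (63x^2) dA = ∫_0^{1} ∫_0^{2} (63x^2) dy dx.

Inner (y from 0 to 2): 126x^2.
Outer (x from 0 to 1): 42.

Therefore ∮_C P dx + Q dy = 42.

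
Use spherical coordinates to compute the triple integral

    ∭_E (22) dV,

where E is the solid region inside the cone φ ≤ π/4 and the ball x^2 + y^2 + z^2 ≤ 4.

In spherical coordinates, x = ρ sin(φ) cos(θ), y = ρ sin(φ) sin(θ), z = ρ cos(φ), and dV = ρ^2 sin(φ) dρ dφ dθ.

The integrand becomes 22, so

    ∭_E (22) dV = ∫_{0}^{2π} ∫_{0}^{π/4} ∫_{0}^{2} (22) · ρ^2 sin(φ) dρ dφ dθ.

Inner (ρ): 176sin(φ)/3.
Middle (φ): 176/3 - 88sqrt(2)/3.
Outer (θ): 176π (2 - sqrt(2))/3.

Therefore the triple integral equals 176π (2 - sqrt(2))/3.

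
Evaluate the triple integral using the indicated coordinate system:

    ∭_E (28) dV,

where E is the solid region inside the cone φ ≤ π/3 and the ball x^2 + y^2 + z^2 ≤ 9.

In spherical coordinates, x = ρ sin(φ) cos(θ), y = ρ sin(φ) sin(θ), z = ρ cos(φ), and dV = ρ^2 sin(φ) dρ dφ dθ.

The integrand becomes 28, so

    ∭_E (28) dV = ∫_{0}^{2π} ∫_{0}^{π/3} ∫_{0}^{3} (28) · ρ^2 sin(φ) dρ dφ dθ.

Inner (ρ): 252sin(φ).
Middle (φ): 126.
Outer (θ): 252π.

Therefore the triple integral equals 252π.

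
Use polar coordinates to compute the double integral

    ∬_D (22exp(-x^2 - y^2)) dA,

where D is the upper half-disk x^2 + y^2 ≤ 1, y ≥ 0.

The region D is 0 ≤ r ≤ 1, 0 ≤ θ ≤ π in polar coordinates, where x = r cos(θ), y = r sin(θ), and dA = r dr dθ.

Under the substitution, the integrand becomes 22exp(-r^2), so

    ∬_D (22exp(-x^2 - y^2)) dA = ∫_{0}^{π} ∫_{0}^{1} (22exp(-r^2)) · r dr dθ.

Inner integral (in r): ∫_{0}^{1} (22exp(-r^2)) · r dr = 11 - 11exp(-1).

Outer integral (in θ): ∫_{0}^{π} (11 - 11exp(-1)) dθ = -11π exp(-1) + 11π.

Therefore ∬_D (22exp(-x^2 - y^2)) dA = -11π exp(-1) + 11π.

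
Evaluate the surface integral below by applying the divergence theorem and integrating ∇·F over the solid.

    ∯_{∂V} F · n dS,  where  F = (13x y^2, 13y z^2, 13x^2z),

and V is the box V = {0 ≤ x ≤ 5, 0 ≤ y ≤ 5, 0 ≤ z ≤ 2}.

By the divergence theorem,

    ∯_{∂V} F · n dS = ∭_V (∇ · F) dV.

Compute the divergence:
    ∇ · F = ∂F_x/∂x + ∂F_y/∂y + ∂F_z/∂z = 13y^2 + 13z^2 + 13x^2 = 13x^2 + 13y^2 + 13z^2.

V is a rectangular box, so dV = dx dy dz with 0 ≤ x ≤ 5, 0 ≤ y ≤ 5, 0 ≤ z ≤ 2.

Integrate (13x^2 + 13y^2 + 13z^2) over V as an iterated integral:

    ∭_V (∇·F) dV = ∫_0^{5} ∫_0^{5} ∫_0^{2} (13x^2 + 13y^2 + 13z^2) dz dy dx.

Inner (z from 0 to 2): 26x^2 + 26y^2 + 104/3.
Middle (y from 0 to 5): 130x^2 + 3770/3.
Outer (x from 0 to 5): 11700.

Therefore ∯_{∂V} F · n dS = 11700.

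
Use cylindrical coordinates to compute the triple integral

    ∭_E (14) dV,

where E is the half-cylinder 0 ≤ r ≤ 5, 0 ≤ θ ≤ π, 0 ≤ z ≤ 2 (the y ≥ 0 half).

In cylindrical coordinates, x = r cos(θ), y = r sin(θ), z = z, and dV = r dr dθ dz.

The integrand becomes 14, so

    ∭_E (14) dV = ∫_{0}^{π} ∫_{0}^{5} ∫_{0}^{2} (14) · r dz dr dθ.

Inner (z): 28r.
Middle (r from 0 to 5): 350.
Outer (θ): 350π.

Therefore the triple integral equals 350π.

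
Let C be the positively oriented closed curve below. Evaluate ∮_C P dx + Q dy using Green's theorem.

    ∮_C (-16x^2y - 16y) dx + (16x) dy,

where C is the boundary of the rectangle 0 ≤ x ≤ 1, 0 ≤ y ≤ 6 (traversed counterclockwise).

Green's theorem converts the closed line integral into a double integral over the enclosed region D:

    ∮_C P dx + Q dy = ∬_D (∂Q/∂x - ∂P/∂y) dA.

Here P = -16x^2y - 16y, Q = 16x, so

    ∂Q/∂x = 16,    ∂P/∂y = -16x^2 - 16,
    ∂Q/∂x - ∂P/∂y = 16x^2 + 32.

D is the region 0 ≤ x ≤ 1, 0 ≤ y ≤ 6. Evaluating the double integral:

    ∬_D (16x^2 + 32) dA = ∫_0^{1} ∫_0^{6} (16x^2 + 32) dy dx.

Inner (y from 0 to 6): 96x^2 + 192.
Outer (x from 0 to 1): 224.

Therefore ∮_C P dx + Q dy = 224.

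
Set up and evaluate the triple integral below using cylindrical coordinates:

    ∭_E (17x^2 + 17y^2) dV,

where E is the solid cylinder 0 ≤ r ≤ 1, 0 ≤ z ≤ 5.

In cylindrical coordinates, x = r cos(θ), y = r sin(θ), z = z, and dV = r dr dθ dz.

The integrand becomes 17r^2, so

    ∭_E (17x^2 + 17y^2) dV = ∫_{0}^{2π} ∫_{0}^{1} ∫_{0}^{5} (17r^2) · r dz dr dθ.

Inner (z): 85r^3.
Middle (r from 0 to 1): 85/4.
Outer (θ): 85π/2.

Therefore the triple integral equals 85π/2.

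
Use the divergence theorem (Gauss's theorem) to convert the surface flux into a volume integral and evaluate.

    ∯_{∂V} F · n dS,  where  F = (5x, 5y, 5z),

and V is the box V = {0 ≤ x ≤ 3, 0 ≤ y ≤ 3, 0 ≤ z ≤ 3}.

By the divergence theorem,

    ∯_{∂V} F · n dS = ∭_V (∇ · F) dV.

Compute the divergence:
    ∇ · F = ∂F_x/∂x + ∂F_y/∂y + ∂F_z/∂z = 5 + 5 + 5 = 15.

V is a rectangular box, so dV = dx dy dz with 0 ≤ x ≤ 3, 0 ≤ y ≤ 3, 0 ≤ z ≤ 3.

Integrate (15) over V as an iterated integral:

    ∭_V (∇·F) dV = ∫_0^{3} ∫_0^{3} ∫_0^{3} (15) dz dy dx.

Inner (z from 0 to 3): 45.
Middle (y from 0 to 3): 135.
Outer (x from 0 to 3): 405.

Therefore ∯_{∂V} F · n dS = 405.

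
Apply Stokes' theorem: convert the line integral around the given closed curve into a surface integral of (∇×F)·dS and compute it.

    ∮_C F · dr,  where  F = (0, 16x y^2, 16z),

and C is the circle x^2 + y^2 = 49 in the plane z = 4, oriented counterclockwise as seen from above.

Let S be the flat disk x^2 + y^2 ≤ 49 in the plane z = 4, with upward unit normal n̂ = ẑ. By Stokes' theorem,

    ∮_C F · dr = ∬_S (∇ × F) · n̂ dS = ∬_D (curl F)_z dA,

where D is the disk x^2 + y^2 ≤ 49.

Compute the curl of F = (0, 16x y^2, 16z):
    (∇ × F)_x = ∂F_z/∂y - ∂F_y/∂z = 0,
    (∇ × F)_y = ∂F_x/∂z - ∂F_z/∂x = 0,
    (∇ × F)_z = ∂F_y/∂x - ∂F_x/∂y = 16y^2.

On z = 4, (curl F)_z = 16y^2.

Convert to polar (x = r cos θ, y = r sin θ, dA = r dr dθ); the integrand becomes 16r^2sin(θ)^2, so

    ∬_D (curl F)_z dA = ∫_0^{2π} ∫_0^{7} (16r^2sin(θ)^2) · r dr dθ.

Inner (r from 0 to 7): 9604sin(θ)^2.
Outer (θ from 0 to 2π): 9604π.

Therefore ∮_C F · dr = 9604π.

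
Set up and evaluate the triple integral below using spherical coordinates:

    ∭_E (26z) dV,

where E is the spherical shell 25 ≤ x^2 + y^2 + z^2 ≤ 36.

In spherical coordinates, x = ρ sin(φ) cos(θ), y = ρ sin(φ) sin(θ), z = ρ cos(φ), and dV = ρ^2 sin(φ) dρ dφ dθ.

The integrand becomes 26ρ cos(φ), so

    ∭_E (26z) dV = ∫_{0}^{2π} ∫_{0}^{π} ∫_{5}^{6} (26ρ cos(φ)) · ρ^2 sin(φ) dρ dφ dθ.

Inner (ρ): 8723sin(2φ)/4.
Middle (φ): 0.
Outer (θ): 0.

Therefore the triple integral equals 0.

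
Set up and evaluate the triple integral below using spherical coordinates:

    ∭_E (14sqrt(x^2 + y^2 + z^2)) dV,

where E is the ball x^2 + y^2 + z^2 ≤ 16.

In spherical coordinates, x = ρ sin(φ) cos(θ), y = ρ sin(φ) sin(θ), z = ρ cos(φ), and dV = ρ^2 sin(φ) dρ dφ dθ.

The integrand becomes 14ρ, so

    ∭_E (14sqrt(x^2 + y^2 + z^2)) dV = ∫_{0}^{2π} ∫_{0}^{π} ∫_{0}^{4} (14ρ) · ρ^2 sin(φ) dρ dφ dθ.

Inner (ρ): 896sin(φ).
Middle (φ): 1792.
Outer (θ): 3584π.

Therefore the triple integral equals 3584π.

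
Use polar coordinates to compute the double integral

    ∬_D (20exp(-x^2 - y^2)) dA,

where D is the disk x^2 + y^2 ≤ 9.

The region D is 0 ≤ r ≤ 3, 0 ≤ θ ≤ 2π in polar coordinates, where x = r cos(θ), y = r sin(θ), and dA = r dr dθ.

Under the substitution, the integrand becomes 20exp(-r^2), so

    ∬_D (20exp(-x^2 - y^2)) dA = ∫_{0}^{2π} ∫_{0}^{3} (20exp(-r^2)) · r dr dθ.

Inner integral (in r): ∫_{0}^{3} (20exp(-r^2)) · r dr = 10 - 10exp(-9).

Outer integral (in θ): ∫_{0}^{2π} (10 - 10exp(-9)) dθ = -20π exp(-9) + 20π.

Therefore ∬_D (20exp(-x^2 - y^2)) dA = -20π exp(-9) + 20π.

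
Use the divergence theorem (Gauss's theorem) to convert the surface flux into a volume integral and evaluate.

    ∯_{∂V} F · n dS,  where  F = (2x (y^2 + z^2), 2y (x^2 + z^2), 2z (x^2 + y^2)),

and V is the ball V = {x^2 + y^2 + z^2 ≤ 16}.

By the divergence theorem,

    ∯_{∂V} F · n dS = ∭_V (∇ · F) dV.

Compute the divergence:
    ∇ · F = ∂F_x/∂x + ∂F_y/∂y + ∂F_z/∂z = 2y^2 + 2z^2 + 2x^2 + 2z^2 + 2x^2 + 2y^2 = 4x^2 + 4y^2 + 4z^2.

In spherical coordinates, x = ρ sin(φ) cos(θ), y = ρ sin(φ) sin(θ), z = ρ cos(φ), dV = ρ^2 sin(φ) dρ dφ dθ, with 0 ≤ ρ ≤ 4, 0 ≤ φ ≤ π, 0 ≤ θ ≤ 2π.

The integrand, after substitution and multiplying by the volume element, becomes (4ρ^2) · ρ^2 sin(φ), so

    ∭_V (∇·F) dV = ∫_0^{2π} ∫_0^{π} ∫_0^{4} (4ρ^2) · ρ^2 sin(φ) dρ dφ dθ.

Inner (ρ from 0 to 4): 4096sin(φ)/5.
Middle (φ from 0 to π): 8192/5.
Outer (θ from 0 to 2π): 16384π/5.

Therefore ∯_{∂V} F · n dS = 16384π/5.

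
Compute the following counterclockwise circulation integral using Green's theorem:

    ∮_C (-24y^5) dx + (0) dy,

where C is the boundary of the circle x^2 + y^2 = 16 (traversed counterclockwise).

Green's theorem converts the closed line integral into a double integral over the enclosed region D:

    ∮_C P dx + Q dy = ∬_D (∂Q/∂x - ∂P/∂y) dA.

Here P = -24y^5, Q = 0, so

    ∂Q/∂x = 0,    ∂P/∂y = -120y^4,
    ∂Q/∂x - ∂P/∂y = 120y^4.

D is the region x^2 + y^2 ≤ 16. Evaluating the double integral:

In polar coordinates (x = r cos θ, y = r sin θ, dA = r dr dθ) the integrand becomes 120r^4sin(θ)^4, so

    ∬_D (120y^4) dA = ∫_0^{2π} ∫_0^{4} (120r^4sin(θ)^4) · r dr dθ.

Inner (r from 0 to 4): 81920sin(θ)^4.
Outer (θ from 0 to 2π): 61440π.

Therefore ∮_C P dx + Q dy = 61440π.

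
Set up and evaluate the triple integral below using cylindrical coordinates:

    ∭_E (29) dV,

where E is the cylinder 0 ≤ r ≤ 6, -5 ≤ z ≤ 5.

In cylindrical coordinates, x = r cos(θ), y = r sin(θ), z = z, and dV = r dr dθ dz.

The integrand becomes 29, so

    ∭_E (29) dV = ∫_{0}^{2π} ∫_{0}^{6} ∫_{-5}^{5} (29) · r dz dr dθ.

Inner (z): 290r.
Middle (r from 0 to 6): 5220.
Outer (θ): 10440π.

Therefore the triple integral equals 10440π.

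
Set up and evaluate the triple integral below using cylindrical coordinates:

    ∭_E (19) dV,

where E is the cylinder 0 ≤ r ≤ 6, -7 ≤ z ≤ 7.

In cylindrical coordinates, x = r cos(θ), y = r sin(θ), z = z, and dV = r dr dθ dz.

The integrand becomes 19, so

    ∭_E (19) dV = ∫_{0}^{2π} ∫_{0}^{6} ∫_{-7}^{7} (19) · r dz dr dθ.

Inner (z): 266r.
Middle (r from 0 to 6): 4788.
Outer (θ): 9576π.

Therefore the triple integral equals 9576π.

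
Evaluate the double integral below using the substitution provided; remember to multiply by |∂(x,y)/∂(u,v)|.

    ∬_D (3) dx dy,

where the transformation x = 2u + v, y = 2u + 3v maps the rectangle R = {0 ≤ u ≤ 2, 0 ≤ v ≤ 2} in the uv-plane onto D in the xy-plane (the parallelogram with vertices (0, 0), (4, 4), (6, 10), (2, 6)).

Compute the Jacobian determinant of (x, y) with respect to (u, v):

    ∂(x,y)/∂(u,v) = | 2  1 | = (2)(3) - (1)(2) = 4.
                   | 2  3 |

Its absolute value is |J| = 4 (the area scaling factor).

Substituting x = 2u + v, y = 2u + 3v into the integrand,

    3 → 3,

so the integral becomes

    ∬_R (3) · |J| du dv = ∫_0^2 ∫_0^2 (12) dv du.

Inner (v): 24.
Outer (u): 48.

Therefore ∬_D (3) dx dy = 48.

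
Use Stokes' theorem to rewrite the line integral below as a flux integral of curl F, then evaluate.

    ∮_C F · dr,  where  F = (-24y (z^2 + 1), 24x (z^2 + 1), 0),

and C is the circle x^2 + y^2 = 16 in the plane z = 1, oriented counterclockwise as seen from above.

Let S be the flat disk x^2 + y^2 ≤ 16 in the plane z = 1, with upward unit normal n̂ = ẑ. By Stokes' theorem,

    ∮_C F · dr = ∬_S (∇ × F) · n̂ dS = ∬_D (curl F)_z dA,

where D is the disk x^2 + y^2 ≤ 16.

Compute the curl of F = (-24y (z^2 + 1), 24x (z^2 + 1), 0):
    (∇ × F)_x = ∂F_z/∂y - ∂F_y/∂z = -48x z,
    (∇ × F)_y = ∂F_x/∂z - ∂F_z/∂x = -48y z,
    (∇ × F)_z = ∂F_y/∂x - ∂F_x/∂y = 48z^2 + 48.

On z = 1, (curl F)_z = 96.

Convert to polar (x = r cos θ, y = r sin θ, dA = r dr dθ); the integrand becomes 96, so

    ∬_D (curl F)_z dA = ∫_0^{2π} ∫_0^{4} (96) · r dr dθ.

Inner (r from 0 to 4): 768.
Outer (θ from 0 to 2π): 1536π.

Therefore ∮_C F · dr = 1536π.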